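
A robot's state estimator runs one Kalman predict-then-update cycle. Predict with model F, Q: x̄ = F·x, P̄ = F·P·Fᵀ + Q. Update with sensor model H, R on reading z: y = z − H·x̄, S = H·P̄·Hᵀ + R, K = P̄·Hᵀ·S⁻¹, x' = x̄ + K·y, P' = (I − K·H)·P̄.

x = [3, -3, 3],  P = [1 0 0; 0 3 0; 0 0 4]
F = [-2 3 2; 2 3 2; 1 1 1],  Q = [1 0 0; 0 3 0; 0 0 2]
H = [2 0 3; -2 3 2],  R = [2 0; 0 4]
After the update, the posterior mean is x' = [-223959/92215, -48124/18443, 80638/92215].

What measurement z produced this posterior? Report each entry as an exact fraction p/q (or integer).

z = [-2, -2]

x̄ = F·x = [-9, 3, 3]
P̄ = F·P·Fᵀ + Q = [48 39 15; 39 50 19; 15 19 10]
S = H·P̄·Hᵀ + R = [464 243; 243 326]
K = P̄·Hᵀ·S⁻¹ = [33573/92215 -10599/92215; 3456/18443 3647/18443; 8139/92215 7228/92215]
x' − x̄ = [605976/92215, -103453/18443, -196007/92215] = K·y
y = (KᵀK)⁻¹·Kᵀ·(x' − x̄) = [7, -35]
z = y + H·x̄ = [7, -35] + [-9, 33] = [-2, -2]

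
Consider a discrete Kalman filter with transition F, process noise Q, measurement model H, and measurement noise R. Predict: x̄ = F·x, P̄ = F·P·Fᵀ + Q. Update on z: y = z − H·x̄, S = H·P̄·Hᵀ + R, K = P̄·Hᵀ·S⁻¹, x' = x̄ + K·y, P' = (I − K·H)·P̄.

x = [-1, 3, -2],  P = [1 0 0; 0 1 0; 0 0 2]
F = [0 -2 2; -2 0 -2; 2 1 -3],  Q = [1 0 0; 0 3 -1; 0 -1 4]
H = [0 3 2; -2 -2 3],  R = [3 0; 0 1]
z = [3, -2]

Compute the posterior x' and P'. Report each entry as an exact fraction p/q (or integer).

x̄ = F·x = [-10, 6, 7]
P̄ = F·P·Fᵀ + Q = [13 -8 -14; -8 15 7; -14 7 27]
y = z − H·x̄ = [-29, -31]
S = H·P̄·Hᵀ + R = [330 211; 211 376]
K = P̄·Hᵀ·S⁻¹ = [-8580/79559 -6188/79559; 20707/79559 -10139/79559; 8155/79559 15525/79559]
x' = x̄ + K·y = [-354942/79559, 191160/79559, -160857/79559]
P' = (I − K·H)·P̄ = [266331/79559 -86936/79559 117534/79559; -86936/79559 42645/79559 -32907/79559; 117534/79559 -32907/79559 61593/79559]

x' = [-354942/79559, 191160/79559, -160857/79559]
P' = [266331/79559 -86936/79559 117534/79559; -86936/79559 42645/79559 -32907/79559; 117534/79559 -32907/79559 61593/79559]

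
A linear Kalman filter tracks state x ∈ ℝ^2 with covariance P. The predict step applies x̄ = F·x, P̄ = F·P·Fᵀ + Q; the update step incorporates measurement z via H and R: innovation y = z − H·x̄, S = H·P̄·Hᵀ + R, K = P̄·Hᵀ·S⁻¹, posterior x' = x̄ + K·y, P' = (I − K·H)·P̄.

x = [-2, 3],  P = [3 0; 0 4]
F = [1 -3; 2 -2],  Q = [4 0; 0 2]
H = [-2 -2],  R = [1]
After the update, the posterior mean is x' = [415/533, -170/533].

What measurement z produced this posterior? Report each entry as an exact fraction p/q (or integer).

z = [-1]

x̄ = F·x = [-11, -10]
P̄ = F·P·Fᵀ + Q = [43 30; 30 30]
S = H·P̄·Hᵀ + R = [533]
K = P̄·Hᵀ·S⁻¹ = [-146/533; -120/533]
x' − x̄ = [6278/533, 5160/533] = K·y
y = (KᵀK)⁻¹·Kᵀ·(x' − x̄) = [-43]
z = y + H·x̄ = [-43] + [42] = [-1]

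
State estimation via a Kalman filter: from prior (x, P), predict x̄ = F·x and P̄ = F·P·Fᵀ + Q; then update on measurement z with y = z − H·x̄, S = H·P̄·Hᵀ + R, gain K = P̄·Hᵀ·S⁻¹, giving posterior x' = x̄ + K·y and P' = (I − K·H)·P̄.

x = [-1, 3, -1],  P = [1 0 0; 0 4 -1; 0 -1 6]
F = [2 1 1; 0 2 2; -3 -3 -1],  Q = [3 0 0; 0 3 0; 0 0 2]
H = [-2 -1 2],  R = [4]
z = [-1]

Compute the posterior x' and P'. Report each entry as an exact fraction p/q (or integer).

x' = [-1118/623, 893/623, -1009/623]
P' = [1949/623 -610/623 1472/623; -610/623 6676/623 2482/623; 1472/623 2482/623 3037/623]

x̄ = F·x = [0, 4, -5]
P̄ = F·P·Fᵀ + Q = [15 16 -20; 16 35 -28; -20 -28 47]
y = z − H·x̄ = [13]
S = H·P̄·Hᵀ + R = [623]
K = P̄·Hᵀ·S⁻¹ = [-86/623; -123/623; 162/623]
x' = x̄ + K·y = [-1118/623, 893/623, -1009/623]
P' = (I − K·H)·P̄ = [1949/623 -610/623 1472/623; -610/623 6676/623 2482/623; 1472/623 2482/623 3037/623]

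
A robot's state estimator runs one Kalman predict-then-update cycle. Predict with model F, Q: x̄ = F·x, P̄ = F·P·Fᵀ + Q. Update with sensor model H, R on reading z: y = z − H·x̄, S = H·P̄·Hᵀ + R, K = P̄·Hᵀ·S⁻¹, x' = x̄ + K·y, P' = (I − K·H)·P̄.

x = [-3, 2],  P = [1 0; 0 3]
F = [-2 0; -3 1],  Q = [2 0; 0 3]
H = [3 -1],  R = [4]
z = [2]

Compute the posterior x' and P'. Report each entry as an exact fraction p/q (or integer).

x' = [162/37, 392/37]
P' = [78/37 186/37; 186/37 546/37]

x̄ = F·x = [6, 11]
P̄ = F·P·Fᵀ + Q = [6 6; 6 15]
y = z − H·x̄ = [-5]
S = H·P̄·Hᵀ + R = [37]
K = P̄·Hᵀ·S⁻¹ = [12/37; 3/37]
x' = x̄ + K·y = [162/37, 392/37]
P' = (I − K·H)·P̄ = [78/37 186/37; 186/37 546/37]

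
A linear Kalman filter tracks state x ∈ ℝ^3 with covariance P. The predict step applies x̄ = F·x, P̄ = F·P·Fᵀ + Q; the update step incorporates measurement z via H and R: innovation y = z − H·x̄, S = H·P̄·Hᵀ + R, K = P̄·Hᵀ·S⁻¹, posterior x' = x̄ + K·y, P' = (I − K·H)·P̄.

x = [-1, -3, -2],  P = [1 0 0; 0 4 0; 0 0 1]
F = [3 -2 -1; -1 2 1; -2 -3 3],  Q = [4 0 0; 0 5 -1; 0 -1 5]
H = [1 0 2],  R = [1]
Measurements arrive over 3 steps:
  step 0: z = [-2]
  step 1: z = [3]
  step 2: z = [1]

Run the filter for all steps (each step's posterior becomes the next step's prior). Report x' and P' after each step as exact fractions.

step 0: x̄ = F·x = [5, -7, 5]
step 0: P̄ = F·P·Fᵀ + Q = [30 -20 15; -20 23 -20; 15 -20 54]
step 0: y = z − H·x̄ = [-17]
step 0: S = H·P̄·Hᵀ + R = [307]
step 0: K = P̄·Hᵀ·S⁻¹ = [60/307; -60/307; 123/307]
step 0: x' = x̄ + K·y = [515/307, -1129/307, -556/307]
step 0: P' = (I − K·H)·P̄ = [5610/307 -2540/307 -2775/307; -2540/307 3461/307 1240/307; -2775/307 1240/307 1449/307]
step 1: x̄ = F·x = [4359/307, -3329/307, 689/307]
step 1: P̄ = F·P·Fᵀ + Q = [119101/307 -68503/307 -38786/307; -68503/307 43108/307 14629/307; -38786/307 14629/307 48665/307]
step 1: y = z − H·x̄ = [-4816/307]
step 1: S = H·P̄·Hᵀ + R = [158924/307]
step 1: K = P̄·Hᵀ·S⁻¹ = [41529/158924; -39245/158924; 14636/39731]
step 1: x' = x̄ + K·y = [401259/39731, -276917/39731, -140431/39731]
step 1: P' = (I − K·H)·P̄ = [56036969/158924 -30152981/158924 -6999430/39731; -30152981/158924 17298781/158924 3764217/39731; -6999430/39731 3764217/39731 3507033/39731]
step 2: x̄ = F·x = [1898042/39731, -1095524/39731, -393060/39731]
step 2: P̄ = F·P·Fᵀ + Q = [1178241237/158924 -664776363/158924 -476894143/158924; -664776363/158924 376889681/158924 265518909/158924; -476894143/158924 265518909/158924 209997957/158924]
step 2: y = z − H·x̄ = [-1072191/39731]
step 2: S = H·P̄·Hᵀ + R = [110815417/158924]
step 2: K = P̄·Hᵀ·S⁻¹ = [224452951/110815417; -133738545/110815417; -56898229/110815417]
step 2: x' = x̄ + K·y = [-763235717/110815417, 553530377/110815417, 439169949/110815417]
step 2: P' = (I − K·H)·P̄ = [504569270797/110815417 -274656180249/110815417 -252172408923/110815417; -274656180249/110815417 150255397198/110815417 137261220852/110815417; -252172408923/110815417 137261220852/110815417 126057755347/110815417]

step 0: x' = [515/307, -1129/307, -556/307], P' = [5610/307 -2540/307 -2775/307; -2540/307 3461/307 1240/307; -2775/307 1240/307 1449/307]
step 1: x' = [401259/39731, -276917/39731, -140431/39731], P' = [56036969/158924 -30152981/158924 -6999430/39731; -30152981/158924 17298781/158924 3764217/39731; -6999430/39731 3764217/39731 3507033/39731]
step 2: x' = [-763235717/110815417, 553530377/110815417, 439169949/110815417], P' = [504569270797/110815417 -274656180249/110815417 -252172408923/110815417; -274656180249/110815417 150255397198/110815417 137261220852/110815417; -252172408923/110815417 137261220852/110815417 126057755347/110815417]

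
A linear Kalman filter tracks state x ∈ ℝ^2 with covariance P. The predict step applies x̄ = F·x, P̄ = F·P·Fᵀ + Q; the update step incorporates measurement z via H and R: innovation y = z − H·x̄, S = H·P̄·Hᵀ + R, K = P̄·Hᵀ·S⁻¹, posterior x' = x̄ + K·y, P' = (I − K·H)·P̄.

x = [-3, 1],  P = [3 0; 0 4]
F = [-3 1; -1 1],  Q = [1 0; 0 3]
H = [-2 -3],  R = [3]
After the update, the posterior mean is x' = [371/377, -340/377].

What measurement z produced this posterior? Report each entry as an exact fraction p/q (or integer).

x̄ = F·x = [10, 4]
P̄ = F·P·Fᵀ + Q = [32 13; 13 10]
S = H·P̄·Hᵀ + R = [377]
K = P̄·Hᵀ·S⁻¹ = [-103/377; -56/377]
x' − x̄ = [-3399/377, -1848/377] = K·y
y = (KᵀK)⁻¹·Kᵀ·(x' − x̄) = [33]
z = y + H·x̄ = [33] + [-32] = [1]

z = [1]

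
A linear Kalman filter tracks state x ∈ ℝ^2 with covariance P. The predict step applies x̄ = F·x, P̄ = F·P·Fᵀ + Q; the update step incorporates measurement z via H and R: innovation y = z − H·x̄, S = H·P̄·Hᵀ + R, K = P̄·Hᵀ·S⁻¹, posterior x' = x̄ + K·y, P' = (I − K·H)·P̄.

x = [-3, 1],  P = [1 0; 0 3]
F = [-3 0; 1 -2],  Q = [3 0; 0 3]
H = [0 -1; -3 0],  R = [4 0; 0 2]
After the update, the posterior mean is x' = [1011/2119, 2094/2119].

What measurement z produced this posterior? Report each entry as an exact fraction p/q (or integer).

x̄ = F·x = [9, -5]
P̄ = F·P·Fᵀ + Q = [12 -3; -3 16]
S = H·P̄·Hᵀ + R = [20 -9; -9 110]
K = P̄·Hᵀ·S⁻¹ = [6/2119 -693/2119; -1679/2119 36/2119]
x' − x̄ = [-18060/2119, 12689/2119] = K·y
y = (KᵀK)⁻¹·Kᵀ·(x' − x̄) = [-7, 26]
z = y + H·x̄ = [-7, 26] + [5, -27] = [-2, -1]

z = [-2, -1]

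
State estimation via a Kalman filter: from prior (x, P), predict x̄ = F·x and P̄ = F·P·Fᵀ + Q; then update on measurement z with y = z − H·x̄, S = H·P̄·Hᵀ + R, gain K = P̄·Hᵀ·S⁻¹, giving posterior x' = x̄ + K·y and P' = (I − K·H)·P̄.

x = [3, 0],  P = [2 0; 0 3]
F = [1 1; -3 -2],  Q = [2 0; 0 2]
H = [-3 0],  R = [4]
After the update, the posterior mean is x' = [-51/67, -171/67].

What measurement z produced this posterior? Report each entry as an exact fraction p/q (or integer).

z = [3]

x̄ = F·x = [3, -9]
P̄ = F·P·Fᵀ + Q = [7 -12; -12 32]
S = H·P̄·Hᵀ + R = [67]
K = P̄·Hᵀ·S⁻¹ = [-21/67; 36/67]
x' − x̄ = [-252/67, 432/67] = K·y
y = (KᵀK)⁻¹·Kᵀ·(x' − x̄) = [12]
z = y + H·x̄ = [12] + [-9] = [3]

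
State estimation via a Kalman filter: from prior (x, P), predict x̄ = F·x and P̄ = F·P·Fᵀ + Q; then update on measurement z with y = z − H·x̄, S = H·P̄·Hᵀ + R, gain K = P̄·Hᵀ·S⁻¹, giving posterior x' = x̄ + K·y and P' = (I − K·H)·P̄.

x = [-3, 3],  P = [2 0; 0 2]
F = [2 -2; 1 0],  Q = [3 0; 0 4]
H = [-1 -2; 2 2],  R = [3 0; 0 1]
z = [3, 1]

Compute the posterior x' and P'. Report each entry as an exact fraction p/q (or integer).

x̄ = F·x = [-12, -3]
P̄ = F·P·Fᵀ + Q = [19 4; 4 6]
y = z − H·x̄ = [-15, 31]
S = H·P̄·Hᵀ + R = [62 -86; -86 133]
K = P̄·Hᵀ·S⁻¹ = [73/170 53/85; -12/25 -4/25]
x' = x̄ + K·y = [151/170, -19/25]
P' = (I − K·H)·P̄ = [65/34 -8/5; -8/5 38/25]

x' = [151/170, -19/25]
P' = [65/34 -8/5; -8/5 38/25]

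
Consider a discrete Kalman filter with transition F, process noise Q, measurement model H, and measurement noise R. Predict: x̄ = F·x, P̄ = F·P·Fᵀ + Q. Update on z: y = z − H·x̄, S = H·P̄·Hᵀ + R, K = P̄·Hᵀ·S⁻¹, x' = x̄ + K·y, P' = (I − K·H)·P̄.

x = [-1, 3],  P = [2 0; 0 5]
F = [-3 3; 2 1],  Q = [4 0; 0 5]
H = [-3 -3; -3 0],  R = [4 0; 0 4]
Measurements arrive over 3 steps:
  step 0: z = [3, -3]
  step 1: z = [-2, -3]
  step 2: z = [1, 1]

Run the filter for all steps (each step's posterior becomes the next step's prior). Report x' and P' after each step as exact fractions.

step 0: x' = [103593/102661, -199982/102661], P' = [44164/102661 -43044/102661; -43044/102661 86472/102661]
step 1: x' = [269919045/323773867, -61349807/323773867], P' = [132932920/323773867 -124027080/323773867; -124027080/323773867 249393588/323773867]
step 2: x' = [-89088614718/190989724697, 41560716215/190989724697], P' = [391728365368/954948623485 -365540271432/954948623485; -365540271432/954948623485 735324104028/954948623485]

step 0: x̄ = F·x = [12, 1]
step 0: P̄ = F·P·Fᵀ + Q = [67 3; 3 18]
step 0: y = z − H·x̄ = [42, 33]
step 0: S = H·P̄·Hᵀ + R = [823 630; 630 607]
step 0: K = P̄·Hᵀ·S⁻¹ = [-840/102661 -33123/102661; -32571/102661 32283/102661]
step 0: x' = x̄ + K·y = [103593/102661, -199982/102661]
step 0: P' = (I − K·H)·P̄ = [44164/102661 -43044/102661; -43044/102661 86472/102661]
step 1: x̄ = F·x = [-910725/102661, 7204/102661]
step 1: P̄ = F·P·Fᵀ + Q = [2361160/102661 -134700/102661; -134700/102661 604257/102661]
step 1: y = z − H·x̄ = [-2915885/102661, -3040158/102661]
step 1: S = H·P̄·Hᵀ + R = [24674797/102661 20038140/102661; 20038140/102661 21661084/102661]
step 1: K = P̄·Hᵀ·S⁻¹ = [-6679380/323773867 -99699690/323773867; -94024881/323773867 93020310/323773867]
step 1: x' = x̄ + K·y = [269919045/323773867, -61349807/323773867]
step 1: P' = (I − K·H)·P̄ = [132932920/323773867 -124027080/323773867; -124027080/323773867 249393588/323773867]
step 2: x̄ = F·x = [-993806556/323773867, 478488283/323773867]
step 2: P̄ = F·P·Fᵀ + Q = [6968521480/323773867 -421497996/323773867; -421497996/323773867 1903886283/323773867]
step 2: y = z − H·x̄ = [-1222180952/323773867, -2657645801/323773867]
step 2: S = H·P̄·Hᵀ + R = [73559801407/323773867 58923211356/323773867; 58923211356/323773867 64011788788/323773867]
step 2: K = P̄·Hᵀ·S⁻¹ = [-19641070452/954948623485 -293796274026/954948623485; -277337874447/954948623485 274155203574/954948623485]
step 2: x' = x̄ + K·y = [-89088614718/190989724697, 41560716215/190989724697]
step 2: P' = (I − K·H)·P̄ = [391728365368/954948623485 -365540271432/954948623485; -365540271432/954948623485 735324104028/954948623485]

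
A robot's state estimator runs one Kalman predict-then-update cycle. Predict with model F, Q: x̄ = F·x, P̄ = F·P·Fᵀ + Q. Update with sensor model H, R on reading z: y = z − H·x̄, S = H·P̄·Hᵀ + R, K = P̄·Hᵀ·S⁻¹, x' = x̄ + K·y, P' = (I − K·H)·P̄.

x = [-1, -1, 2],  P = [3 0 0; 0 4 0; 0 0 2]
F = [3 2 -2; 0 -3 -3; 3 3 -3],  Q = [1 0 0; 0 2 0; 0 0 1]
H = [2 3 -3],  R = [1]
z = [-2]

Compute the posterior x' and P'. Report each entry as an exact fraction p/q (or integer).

x̄ = F·x = [-9, -3, -12]
P̄ = F·P·Fᵀ + Q = [52 -12 63; -12 56 -18; 63 -18 82]
y = z − H·x̄ = [-11]
S = H·P̄·Hᵀ + R = [875]
K = P̄·Hᵀ·S⁻¹ = [-121/875; 198/875; -174/875]
x' = x̄ + K·y = [-6544/875, -4803/875, -8586/875]
P' = (I − K·H)·P̄ = [30859/875 13458/875 34071/875; 13458/875 9796/875 18702/875; 34071/875 18702/875 41474/875]

x' = [-6544/875, -4803/875, -8586/875]
P' = [30859/875 13458/875 34071/875; 13458/875 9796/875 18702/875; 34071/875 18702/875 41474/875]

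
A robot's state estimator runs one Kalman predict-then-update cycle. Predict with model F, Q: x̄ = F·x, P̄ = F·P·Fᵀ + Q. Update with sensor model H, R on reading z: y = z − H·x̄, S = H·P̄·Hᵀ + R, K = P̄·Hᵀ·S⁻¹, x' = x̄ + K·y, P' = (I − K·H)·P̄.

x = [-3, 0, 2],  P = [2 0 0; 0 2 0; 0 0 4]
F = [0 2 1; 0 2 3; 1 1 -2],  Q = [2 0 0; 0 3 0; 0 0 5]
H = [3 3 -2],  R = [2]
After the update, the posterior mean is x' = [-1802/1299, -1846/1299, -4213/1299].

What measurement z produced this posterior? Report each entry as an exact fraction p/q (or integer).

z = [-2]

x̄ = F·x = [2, 6, -7]
P̄ = F·P·Fᵀ + Q = [14 20 -4; 20 47 -20; -4 -20 25]
S = H·P̄·Hᵀ + R = [1299]
K = P̄·Hᵀ·S⁻¹ = [110/1299; 241/1299; -122/1299]
x' − x̄ = [-4400/1299, -9640/1299, 4880/1299] = K·y
y = (KᵀK)⁻¹·Kᵀ·(x' − x̄) = [-40]
z = y + H·x̄ = [-40] + [38] = [-2]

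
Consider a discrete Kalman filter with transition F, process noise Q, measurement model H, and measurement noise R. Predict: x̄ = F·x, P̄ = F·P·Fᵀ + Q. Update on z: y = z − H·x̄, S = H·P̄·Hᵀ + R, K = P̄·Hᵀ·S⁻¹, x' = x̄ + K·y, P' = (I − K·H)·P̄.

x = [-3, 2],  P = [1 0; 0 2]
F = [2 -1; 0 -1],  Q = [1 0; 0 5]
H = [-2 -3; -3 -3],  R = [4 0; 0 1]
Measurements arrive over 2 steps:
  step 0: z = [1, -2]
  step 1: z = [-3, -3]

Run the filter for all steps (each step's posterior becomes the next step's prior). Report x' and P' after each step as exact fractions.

step 0: x̄ = F·x = [-8, -2]
step 0: P̄ = F·P·Fᵀ + Q = [7 2; 2 7]
step 0: y = z − H·x̄ = [-21, -32]
step 0: S = H·P̄·Hᵀ + R = [119 135; 135 163]
step 0: K = P̄·Hᵀ·S⁻¹ = [385/1172 -513/1172; -215/586 81/586]
step 0: x' = x̄ + K·y = [-1045/1172, 751/586]
step 0: P' = (I − K·H)·P̄ = [2053/1172 -941/586; -941/586 457/293]
step 1: x̄ = F·x = [-898/293, -751/586]
step 1: P̄ = F·P·Fᵀ + Q = [4685/293 1398/293; 1398/293 1922/293]
step 1: y = z − H·x̄ = [-7603/586, -9399/586]
step 1: S = H·P̄·Hᵀ + R = [53986/293 66378/293; 66378/293 84920/293]
step 1: K = P̄·Hᵀ·S⁻¹ = [101497/304526 -144777/304526; -56280/152263 26133/152263]
step 1: x' = x̄ + K·y = [35963/152263, 115910/152263]
step 1: P' = (I − K·H)·P̄ = [550765/304526 -251253/152263; -251253/152263 242542/152263]

step 0: x' = [-1045/1172, 751/586], P' = [2053/1172 -941/586; -941/586 457/293]
step 1: x' = [35963/152263, 115910/152263], P' = [550765/304526 -251253/152263; -251253/152263 242542/152263]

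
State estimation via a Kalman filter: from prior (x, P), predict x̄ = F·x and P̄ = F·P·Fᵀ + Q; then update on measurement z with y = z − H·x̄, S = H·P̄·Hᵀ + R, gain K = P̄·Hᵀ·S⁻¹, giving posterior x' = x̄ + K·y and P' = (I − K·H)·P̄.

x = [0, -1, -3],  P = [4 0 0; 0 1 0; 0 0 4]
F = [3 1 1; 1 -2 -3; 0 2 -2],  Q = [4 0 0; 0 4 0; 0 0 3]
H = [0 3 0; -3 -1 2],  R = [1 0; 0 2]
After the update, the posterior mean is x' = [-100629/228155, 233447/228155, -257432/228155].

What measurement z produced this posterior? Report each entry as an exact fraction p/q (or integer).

z = [3, -2]

x̄ = F·x = [-4, 11, 4]
P̄ = F·P·Fᵀ + Q = [45 -2 -6; -2 48 20; -6 20 23]
S = H·P̄·Hᵀ + R = [433 -6; -6 527]
K = P̄·Hᵀ·S⁻¹ = [-4032/228155 -62821/228155; 75876/228155 -2/228155; 31884/228155 19412/228155]
x' − x̄ = [811991/228155, -2276258/228155, -1170052/228155] = K·y
y = (KᵀK)⁻¹·Kᵀ·(x' − x̄) = [-30, -11]
z = y + H·x̄ = [-30, -11] + [33, 9] = [3, -2]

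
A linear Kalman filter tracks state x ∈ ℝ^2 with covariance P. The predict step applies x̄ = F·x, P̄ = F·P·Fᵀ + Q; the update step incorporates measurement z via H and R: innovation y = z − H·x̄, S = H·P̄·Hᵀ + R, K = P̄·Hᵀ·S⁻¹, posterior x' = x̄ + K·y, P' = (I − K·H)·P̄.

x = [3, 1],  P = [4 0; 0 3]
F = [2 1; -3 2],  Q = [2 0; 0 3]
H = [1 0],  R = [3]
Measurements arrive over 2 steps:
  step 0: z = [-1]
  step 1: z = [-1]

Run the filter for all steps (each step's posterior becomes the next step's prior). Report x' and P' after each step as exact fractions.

step 0: x' = [0, -1], P' = [21/8 -9/4; -9/4 75/2]
step 1: x' = [-1, -2], P' = [123/44 171/44; 171/44 11421/88]

step 0: x̄ = F·x = [7, -7]
step 0: P̄ = F·P·Fᵀ + Q = [21 -18; -18 51]
step 0: y = z − H·x̄ = [-8]
step 0: S = H·P̄·Hᵀ + R = [24]
step 0: K = P̄·Hᵀ·S⁻¹ = [7/8; -3/4]
step 0: x' = x̄ + K·y = [0, -1]
step 0: P' = (I − K·H)·P̄ = [21/8 -9/4; -9/4 75/2]
step 1: x̄ = F·x = [-1, -2]
step 1: P̄ = F·P·Fᵀ + Q = [41 57; 57 1629/8]
step 1: y = z − H·x̄ = [0]
step 1: S = H·P̄·Hᵀ + R = [44]
step 1: K = P̄·Hᵀ·S⁻¹ = [41/44; 57/44]
step 1: x' = x̄ + K·y = [-1, -2]
step 1: P' = (I − K·H)·P̄ = [123/44 171/44; 171/44 11421/88]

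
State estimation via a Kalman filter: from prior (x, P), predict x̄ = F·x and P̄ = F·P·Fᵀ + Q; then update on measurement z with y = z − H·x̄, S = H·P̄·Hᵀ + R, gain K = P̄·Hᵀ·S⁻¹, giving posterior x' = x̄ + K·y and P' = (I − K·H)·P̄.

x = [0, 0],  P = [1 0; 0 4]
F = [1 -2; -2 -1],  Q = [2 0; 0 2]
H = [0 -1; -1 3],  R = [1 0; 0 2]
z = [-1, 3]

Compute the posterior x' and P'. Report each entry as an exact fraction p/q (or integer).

x̄ = F·x = [0, 0]
P̄ = F·P·Fᵀ + Q = [19 6; 6 10]
y = z − H·x̄ = [-1, 3]
S = H·P̄·Hᵀ + R = [11 -24; -24 75]
K = P̄·Hᵀ·S⁻¹ = [-158/83 -155/249; -58/83 8/83]
x' = x̄ + K·y = [3/83, 82/83]
P' = (I − K·H)·P̄ = [1732/249 158/83; 158/83 58/83]

x' = [3/83, 82/83]
P' = [1732/249 158/83; 158/83 58/83]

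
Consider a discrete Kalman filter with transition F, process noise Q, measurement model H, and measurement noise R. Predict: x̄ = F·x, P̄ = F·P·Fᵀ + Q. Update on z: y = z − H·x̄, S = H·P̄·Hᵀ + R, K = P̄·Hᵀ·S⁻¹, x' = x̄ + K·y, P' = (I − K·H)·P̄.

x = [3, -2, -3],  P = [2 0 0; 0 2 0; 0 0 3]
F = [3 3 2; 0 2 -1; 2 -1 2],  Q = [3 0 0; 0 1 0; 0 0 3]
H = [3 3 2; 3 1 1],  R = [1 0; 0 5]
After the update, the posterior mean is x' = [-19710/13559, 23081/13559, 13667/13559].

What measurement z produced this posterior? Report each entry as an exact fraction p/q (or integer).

z = [3, -3]

x̄ = F·x = [-3, -1, 2]
P̄ = F·P·Fᵀ + Q = [51 6 18; 6 12 -10; 18 -10 25]
S = H·P̄·Hᵀ + R = [872 729; 729 625]
K = P̄·Hᵀ·S⁻¹ = [342/13559 3441/13559; 6670/13559 -7346/13559; -4051/13559 6222/13559]
x' − x̄ = [20967/13559, 36640/13559, -13451/13559] = K·y
y = (KᵀK)⁻¹·Kᵀ·(x' − x̄) = [11, 5]
z = y + H·x̄ = [11, 5] + [-8, -8] = [3, -3]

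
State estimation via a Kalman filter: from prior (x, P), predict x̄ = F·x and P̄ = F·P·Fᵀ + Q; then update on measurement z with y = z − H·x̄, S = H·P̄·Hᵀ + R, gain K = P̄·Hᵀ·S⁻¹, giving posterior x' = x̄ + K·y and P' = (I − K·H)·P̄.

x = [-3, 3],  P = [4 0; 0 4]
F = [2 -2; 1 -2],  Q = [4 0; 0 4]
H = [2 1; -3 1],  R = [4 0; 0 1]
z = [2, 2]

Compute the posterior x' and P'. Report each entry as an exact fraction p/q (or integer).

x' = [-312/2071, 2991/2071]
P' = [396/2071 744/2071; 744/2071 2904/2071]

x̄ = F·x = [-12, -9]
P̄ = F·P·Fᵀ + Q = [36 24; 24 24]
y = z − H·x̄ = [35, -25]
S = H·P̄·Hᵀ + R = [268 -216; -216 205]
K = P̄·Hᵀ·S⁻¹ = [384/2071 -444/2071; 1098/2071 672/2071]
x' = x̄ + K·y = [-312/2071, 2991/2071]
P' = (I − K·H)·P̄ = [396/2071 744/2071; 744/2071 2904/2071]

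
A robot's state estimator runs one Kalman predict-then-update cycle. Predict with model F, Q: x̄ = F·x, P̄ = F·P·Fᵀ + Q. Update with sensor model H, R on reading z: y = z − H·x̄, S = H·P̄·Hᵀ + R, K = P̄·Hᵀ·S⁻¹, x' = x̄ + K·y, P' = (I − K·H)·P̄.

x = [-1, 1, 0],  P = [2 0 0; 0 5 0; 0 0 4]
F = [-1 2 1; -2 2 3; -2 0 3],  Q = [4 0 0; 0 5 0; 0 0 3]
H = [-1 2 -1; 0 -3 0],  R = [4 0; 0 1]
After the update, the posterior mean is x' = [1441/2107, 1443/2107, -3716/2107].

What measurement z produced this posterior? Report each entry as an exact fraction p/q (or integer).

x̄ = F·x = [3, 4, 2]
P̄ = F·P·Fᵀ + Q = [30 36 16; 36 69 44; 16 44 47]
S = H·P̄·Hᵀ + R = [69 -174; -174 622]
K = P̄·Hᵀ·S⁻¹ = [-1310/6321 -488/2107; 29/6321 -1397/4214; -3709/6321 -793/2107]
x' − x̄ = [-4880/2107, -6985/2107, -7930/2107] = K·y
y = (KᵀK)⁻¹·Kᵀ·(x' − x̄) = [0, 10]
z = y + H·x̄ = [0, 10] + [3, -12] = [3, -2]

z = [3, -2]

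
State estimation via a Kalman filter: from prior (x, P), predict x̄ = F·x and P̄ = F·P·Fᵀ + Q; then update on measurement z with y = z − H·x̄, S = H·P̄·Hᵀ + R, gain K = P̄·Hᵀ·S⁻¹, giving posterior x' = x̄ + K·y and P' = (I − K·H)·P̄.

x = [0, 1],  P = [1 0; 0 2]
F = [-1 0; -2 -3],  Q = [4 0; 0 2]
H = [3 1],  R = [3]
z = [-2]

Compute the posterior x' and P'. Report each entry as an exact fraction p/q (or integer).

x̄ = F·x = [0, -3]
P̄ = F·P·Fᵀ + Q = [5 2; 2 24]
y = z − H·x̄ = [1]
S = H·P̄·Hᵀ + R = [84]
K = P̄·Hᵀ·S⁻¹ = [17/84; 5/14]
x' = x̄ + K·y = [17/84, -37/14]
P' = (I − K·H)·P̄ = [131/84 -57/14; -57/14 93/7]

x' = [17/84, -37/14]
P' = [131/84 -57/14; -57/14 93/7]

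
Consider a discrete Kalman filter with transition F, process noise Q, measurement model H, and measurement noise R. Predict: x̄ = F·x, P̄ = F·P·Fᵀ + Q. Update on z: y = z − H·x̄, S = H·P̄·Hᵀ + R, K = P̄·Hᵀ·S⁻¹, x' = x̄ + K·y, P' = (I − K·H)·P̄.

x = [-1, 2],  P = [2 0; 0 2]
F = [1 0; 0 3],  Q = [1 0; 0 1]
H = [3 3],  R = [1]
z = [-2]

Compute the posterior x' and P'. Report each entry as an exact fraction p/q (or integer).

x' = [-352/199, 225/199]
P' = [516/199 -513/199; -513/199 532/199]

x̄ = F·x = [-1, 6]
P̄ = F·P·Fᵀ + Q = [3 0; 0 19]
y = z − H·x̄ = [-17]
S = H·P̄·Hᵀ + R = [199]
K = P̄·Hᵀ·S⁻¹ = [9/199; 57/199]
x' = x̄ + K·y = [-352/199, 225/199]
P' = (I − K·H)·P̄ = [516/199 -513/199; -513/199 532/199]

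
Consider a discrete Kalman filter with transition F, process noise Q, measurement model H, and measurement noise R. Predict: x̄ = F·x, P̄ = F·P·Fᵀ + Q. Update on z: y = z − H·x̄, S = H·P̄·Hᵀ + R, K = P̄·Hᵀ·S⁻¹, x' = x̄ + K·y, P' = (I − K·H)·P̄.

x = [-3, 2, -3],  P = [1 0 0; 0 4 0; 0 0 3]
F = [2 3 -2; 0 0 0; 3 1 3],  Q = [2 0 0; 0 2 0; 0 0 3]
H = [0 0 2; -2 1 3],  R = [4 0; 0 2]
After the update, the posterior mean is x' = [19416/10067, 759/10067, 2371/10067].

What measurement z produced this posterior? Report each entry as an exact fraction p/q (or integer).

z = [1, -3]

x̄ = F·x = [6, 0, -16]
P̄ = F·P·Fᵀ + Q = [54 0 0; 0 2 0; 0 0 43]
S = H·P̄·Hᵀ + R = [176 258; 258 607]
K = P̄·Hᵀ·S⁻¹ = [6966/10067 -4752/10067; -129/10067 88/10067; 4730/10067 129/10067]
x' − x̄ = [-40986/10067, 759/10067, 163443/10067] = K·y
y = (KᵀK)⁻¹·Kᵀ·(x' − x̄) = [33, 57]
z = y + H·x̄ = [33, 57] + [-32, -60] = [1, -3]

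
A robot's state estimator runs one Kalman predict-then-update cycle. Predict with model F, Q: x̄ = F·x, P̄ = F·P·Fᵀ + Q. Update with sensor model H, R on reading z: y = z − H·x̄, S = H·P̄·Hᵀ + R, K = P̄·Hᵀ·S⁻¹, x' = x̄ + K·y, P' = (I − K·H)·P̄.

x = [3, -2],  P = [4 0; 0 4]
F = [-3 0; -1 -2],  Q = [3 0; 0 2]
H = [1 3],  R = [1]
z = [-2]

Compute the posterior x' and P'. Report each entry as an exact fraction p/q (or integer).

x' = [-249/31, 311/155]
P' = [1293/62 -213/31; -213/31 368/155]

x̄ = F·x = [-9, 1]
P̄ = F·P·Fᵀ + Q = [39 12; 12 22]
y = z − H·x̄ = [4]
S = H·P̄·Hᵀ + R = [310]
K = P̄·Hᵀ·S⁻¹ = [15/62; 39/155]
x' = x̄ + K·y = [-249/31, 311/155]
P' = (I − K·H)·P̄ = [1293/62 -213/31; -213/31 368/155]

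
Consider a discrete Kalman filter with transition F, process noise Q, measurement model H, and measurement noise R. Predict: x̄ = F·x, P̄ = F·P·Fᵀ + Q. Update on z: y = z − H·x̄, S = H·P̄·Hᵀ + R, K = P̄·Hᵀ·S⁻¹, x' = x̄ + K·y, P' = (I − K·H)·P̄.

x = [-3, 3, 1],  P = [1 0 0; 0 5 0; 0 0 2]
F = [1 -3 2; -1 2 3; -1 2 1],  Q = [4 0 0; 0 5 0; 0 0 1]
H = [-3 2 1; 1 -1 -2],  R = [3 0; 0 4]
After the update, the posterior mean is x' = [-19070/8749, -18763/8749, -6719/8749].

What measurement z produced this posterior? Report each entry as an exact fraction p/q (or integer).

x̄ = F·x = [-10, 12, 10]
P̄ = F·P·Fᵀ + Q = [58 -19 -27; -19 44 27; -27 27 24]
S = H·P̄·Hᵀ + R = [1223 -729; -729 456]
K = P̄·Hᵀ·S⁻¹ = [-4495/8749 -14018/26247; -2287/8749 -5901/8749; -618/8749 -2945/8749]
x' − x̄ = [68420/8749, -123751/8749, -94209/8749] = K·y
y = (KᵀK)⁻¹·Kᵀ·(x' − x̄) = [-62, 45]
z = y + H·x̄ = [-62, 45] + [64, -42] = [2, 3]

z = [2, 3]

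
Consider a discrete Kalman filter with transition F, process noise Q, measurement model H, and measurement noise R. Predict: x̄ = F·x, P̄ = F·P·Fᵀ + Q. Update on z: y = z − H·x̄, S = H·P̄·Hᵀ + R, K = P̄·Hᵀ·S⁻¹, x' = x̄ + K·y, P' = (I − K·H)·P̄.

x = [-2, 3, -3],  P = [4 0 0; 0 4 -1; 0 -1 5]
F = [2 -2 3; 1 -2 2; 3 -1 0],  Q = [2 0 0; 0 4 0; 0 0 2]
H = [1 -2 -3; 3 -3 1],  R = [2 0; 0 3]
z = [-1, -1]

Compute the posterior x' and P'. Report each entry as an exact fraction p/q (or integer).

x̄ = F·x = [-19, -14, -9]
P̄ = F·P·Fᵀ + Q = [91 64 35; 64 52 22; 35 22 42]
y = z − H·x̄ = [-37, 23]
S = H·P̄·Hᵀ + R = [477 -243; -243 258]
K = P̄·Hᵀ·S⁻¹ = [-2816/21339 2314/7113; -4418/21339 212/7113; -561/2371 216/2371]
x' = x̄ + K·y = [-141583/21339, -120652/21339, 4386/2371]
P' = (I − K·H)·P̄ = [736705/21339 664564/21339 -21733/2371; 664564/21339 604432/21339 -19832/2371; -21733/2371 -19832/2371 6351/2371]

x' = [-141583/21339, -120652/21339, 4386/2371]
P' = [736705/21339 664564/21339 -21733/2371; 664564/21339 604432/21339 -19832/2371; -21733/2371 -19832/2371 6351/2371]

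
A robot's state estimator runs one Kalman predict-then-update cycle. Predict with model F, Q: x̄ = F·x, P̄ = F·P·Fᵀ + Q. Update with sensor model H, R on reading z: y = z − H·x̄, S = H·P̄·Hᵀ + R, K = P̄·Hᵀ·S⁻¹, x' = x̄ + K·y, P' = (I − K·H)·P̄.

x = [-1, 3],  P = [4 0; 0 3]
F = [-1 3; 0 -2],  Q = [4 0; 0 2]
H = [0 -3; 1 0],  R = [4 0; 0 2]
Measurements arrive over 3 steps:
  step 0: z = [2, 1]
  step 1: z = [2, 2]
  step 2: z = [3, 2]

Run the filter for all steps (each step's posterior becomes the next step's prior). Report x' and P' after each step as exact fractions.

step 0: x' = [1253/947, -702/947], P' = [1634/947 -72/947; -72/947 388/947]
step 1: x' = [104881/88748, -12180/22187], P' = [71347/44374 -1236/22187; -1236/22187 8612/22187]
step 2: x' = [10212687/7938029, -6854655/7938029], P' = [12683474/7938029 -433152/7938029; -433152/7938029 3076956/7938029]

step 0: x̄ = F·x = [10, -6]
step 0: P̄ = F·P·Fᵀ + Q = [35 -18; -18 14]
step 0: y = z − H·x̄ = [-16, -9]
step 0: S = H·P̄·Hᵀ + R = [130 54; 54 37]
step 0: K = P̄·Hᵀ·S⁻¹ = [54/947 817/947; -291/947 -36/947]
step 0: x' = x̄ + K·y = [1253/947, -702/947]
step 0: P' = (I − K·H)·P̄ = [1634/947 -72/947; -72/947 388/947]
step 1: x̄ = F·x = [-3359/947, 1404/947]
step 1: P̄ = F·P·Fᵀ + Q = [9346/947 -2472/947; -2472/947 3446/947]
step 1: y = z − H·x̄ = [6106/947, 5253/947]
step 1: S = H·P̄·Hᵀ + R = [34802/947 7416/947; 7416/947 11240/947]
step 1: K = P̄·Hᵀ·S⁻¹ = [927/22187 71347/88748; -6459/22187 -618/22187]
step 1: x' = x̄ + K·y = [104881/88748, -12180/22187]
step 1: P' = (I − K·H)·P̄ = [71347/44374 -1236/22187; -1236/22187 8612/22187]
step 2: x̄ = F·x = [-251041/88748, 24360/22187]
step 2: P̄ = F·P·Fᵀ + Q = [418691/44374 -54144/22187; -54144/22187 78822/22187]
step 2: y = z − H·x̄ = [139641/22187, 428537/88748]
step 2: S = H·P̄·Hᵀ + R = [798146/22187 162432/22187; 162432/22187 507439/44374]
step 2: K = P̄·Hᵀ·S⁻¹ = [324864/7938029 6341737/7938029; -2307717/7938029 -216576/7938029]
step 2: x' = x̄ + K·y = [10212687/7938029, -6854655/7938029]
step 2: P' = (I − K·H)·P̄ = [12683474/7938029 -433152/7938029; -433152/7938029 3076956/7938029]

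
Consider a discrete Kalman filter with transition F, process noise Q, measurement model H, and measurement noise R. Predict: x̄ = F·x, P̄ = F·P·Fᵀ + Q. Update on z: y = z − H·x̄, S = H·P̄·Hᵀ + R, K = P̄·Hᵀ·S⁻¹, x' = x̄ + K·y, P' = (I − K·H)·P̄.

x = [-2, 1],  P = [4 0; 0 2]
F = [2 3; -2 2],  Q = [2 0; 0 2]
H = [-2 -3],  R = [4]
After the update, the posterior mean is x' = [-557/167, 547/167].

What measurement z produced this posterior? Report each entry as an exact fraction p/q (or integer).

z = [-3]

x̄ = F·x = [-1, 6]
P̄ = F·P·Fᵀ + Q = [36 -4; -4 26]
S = H·P̄·Hᵀ + R = [334]
K = P̄·Hᵀ·S⁻¹ = [-30/167; -35/167]
x' − x̄ = [-390/167, -455/167] = K·y
y = (KᵀK)⁻¹·Kᵀ·(x' − x̄) = [13]
z = y + H·x̄ = [13] + [-16] = [-3]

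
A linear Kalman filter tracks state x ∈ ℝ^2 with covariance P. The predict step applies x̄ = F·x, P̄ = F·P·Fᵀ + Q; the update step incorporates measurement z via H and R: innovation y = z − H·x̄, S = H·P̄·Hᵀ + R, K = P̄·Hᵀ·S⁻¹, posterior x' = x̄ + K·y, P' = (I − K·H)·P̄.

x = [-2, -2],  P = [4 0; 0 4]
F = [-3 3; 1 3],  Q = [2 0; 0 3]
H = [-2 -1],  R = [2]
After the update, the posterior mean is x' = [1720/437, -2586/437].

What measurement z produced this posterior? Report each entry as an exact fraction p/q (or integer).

z = [-2]

x̄ = F·x = [0, -8]
P̄ = F·P·Fᵀ + Q = [74 24; 24 43]
S = H·P̄·Hᵀ + R = [437]
K = P̄·Hᵀ·S⁻¹ = [-172/437; -91/437]
x' − x̄ = [1720/437, 910/437] = K·y
y = (KᵀK)⁻¹·Kᵀ·(x' − x̄) = [-10]
z = y + H·x̄ = [-10] + [8] = [-2]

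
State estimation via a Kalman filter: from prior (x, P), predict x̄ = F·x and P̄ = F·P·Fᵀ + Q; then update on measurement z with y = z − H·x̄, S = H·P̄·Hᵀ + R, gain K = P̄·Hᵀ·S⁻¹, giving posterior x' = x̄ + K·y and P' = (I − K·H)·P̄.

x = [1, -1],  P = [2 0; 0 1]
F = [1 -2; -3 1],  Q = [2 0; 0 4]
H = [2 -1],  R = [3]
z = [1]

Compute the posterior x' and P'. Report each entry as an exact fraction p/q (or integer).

x̄ = F·x = [3, -4]
P̄ = F·P·Fᵀ + Q = [8 -8; -8 23]
y = z − H·x̄ = [-9]
S = H·P̄·Hᵀ + R = [90]
K = P̄·Hᵀ·S⁻¹ = [4/15; -13/30]
x' = x̄ + K·y = [3/5, -1/10]
P' = (I − K·H)·P̄ = [8/5 12/5; 12/5 61/10]

x' = [3/5, -1/10]
P' = [8/5 12/5; 12/5 61/10]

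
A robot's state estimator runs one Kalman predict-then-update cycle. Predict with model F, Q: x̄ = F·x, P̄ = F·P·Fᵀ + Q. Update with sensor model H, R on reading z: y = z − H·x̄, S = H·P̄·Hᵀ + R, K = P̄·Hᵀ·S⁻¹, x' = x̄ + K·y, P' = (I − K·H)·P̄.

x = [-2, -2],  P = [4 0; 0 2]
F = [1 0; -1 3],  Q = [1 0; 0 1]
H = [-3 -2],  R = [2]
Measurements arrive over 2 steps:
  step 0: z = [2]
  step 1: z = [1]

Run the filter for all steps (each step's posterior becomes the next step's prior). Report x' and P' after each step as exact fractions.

step 0: x̄ = F·x = [-2, -4]
step 0: P̄ = F·P·Fᵀ + Q = [5 -4; -4 23]
step 0: y = z − H·x̄ = [-12]
step 0: S = H·P̄·Hᵀ + R = [91]
step 0: K = P̄·Hᵀ·S⁻¹ = [-1/13; -34/91]
step 0: x' = x̄ + K·y = [-14/13, 44/91]
step 0: P' = (I − K·H)·P̄ = [58/13 -86/13; -86/13 937/91]
step 1: x̄ = F·x = [-14/13, 230/91]
step 1: P̄ = F·P·Fᵀ + Q = [71/13 -316/13; -316/13 12542/91]
step 1: y = z − H·x̄ = [257/91]
step 1: S = H·P̄·Hᵀ + R = [28279/91]
step 1: K = P̄·Hᵀ·S⁻¹ = [2933/28279; -18448/28279]
step 1: x' = x̄ + K·y = [-22171/28279, 19374/28279]
step 1: P' = (I − K·H)·P̄ = [59914/28279 -92804/28279; -92804/28279 157654/28279]

step 0: x' = [-14/13, 44/91], P' = [58/13 -86/13; -86/13 937/91]
step 1: x' = [-22171/28279, 19374/28279], P' = [59914/28279 -92804/28279; -92804/28279 157654/28279]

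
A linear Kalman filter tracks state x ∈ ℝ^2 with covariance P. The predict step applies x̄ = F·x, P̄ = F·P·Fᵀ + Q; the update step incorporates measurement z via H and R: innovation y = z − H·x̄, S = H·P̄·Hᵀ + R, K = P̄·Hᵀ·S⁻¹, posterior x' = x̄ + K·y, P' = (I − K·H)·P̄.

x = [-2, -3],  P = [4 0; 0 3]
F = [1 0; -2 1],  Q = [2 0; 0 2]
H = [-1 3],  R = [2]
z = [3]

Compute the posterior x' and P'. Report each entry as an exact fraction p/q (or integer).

x̄ = F·x = [-2, 1]
P̄ = F·P·Fᵀ + Q = [6 -8; -8 21]
y = z − H·x̄ = [-2]
S = H·P̄·Hᵀ + R = [245]
K = P̄·Hᵀ·S⁻¹ = [-6/49; 71/245]
x' = x̄ + K·y = [-86/49, 103/245]
P' = (I − K·H)·P̄ = [114/49 34/49; 34/49 104/245]

x' = [-86/49, 103/245]
P' = [114/49 34/49; 34/49 104/245]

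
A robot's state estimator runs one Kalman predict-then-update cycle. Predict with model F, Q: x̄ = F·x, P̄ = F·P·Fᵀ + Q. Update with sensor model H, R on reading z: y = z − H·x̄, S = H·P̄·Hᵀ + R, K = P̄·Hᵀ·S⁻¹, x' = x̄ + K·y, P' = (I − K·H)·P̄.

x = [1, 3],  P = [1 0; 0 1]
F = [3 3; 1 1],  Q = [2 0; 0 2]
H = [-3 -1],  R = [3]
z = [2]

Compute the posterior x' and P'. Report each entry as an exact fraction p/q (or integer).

x' = [-96/223, -32/223]
P' = [104/223 -114/223; -114/223 408/223]

x̄ = F·x = [12, 4]
P̄ = F·P·Fᵀ + Q = [20 6; 6 4]
y = z − H·x̄ = [42]
S = H·P̄·Hᵀ + R = [223]
K = P̄·Hᵀ·S⁻¹ = [-66/223; -22/223]
x' = x̄ + K·y = [-96/223, -32/223]
P' = (I − K·H)·P̄ = [104/223 -114/223; -114/223 408/223]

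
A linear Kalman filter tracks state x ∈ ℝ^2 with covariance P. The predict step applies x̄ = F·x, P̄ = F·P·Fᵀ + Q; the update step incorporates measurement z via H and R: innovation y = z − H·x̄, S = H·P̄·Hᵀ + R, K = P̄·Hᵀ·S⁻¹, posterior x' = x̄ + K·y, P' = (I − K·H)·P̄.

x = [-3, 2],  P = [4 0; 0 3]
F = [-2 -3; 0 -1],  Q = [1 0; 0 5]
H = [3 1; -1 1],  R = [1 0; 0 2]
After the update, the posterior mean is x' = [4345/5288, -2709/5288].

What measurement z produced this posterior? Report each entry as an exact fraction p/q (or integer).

x̄ = F·x = [0, -2]
P̄ = F·P·Fᵀ + Q = [44 9; 9 8]
S = H·P̄·Hᵀ + R = [459 -106; -106 36]
K = P̄·Hᵀ·S⁻¹ = [683/2644 -1119/5288; 577/2644 3251/5288]
x' − x̄ = [4345/5288, 7867/5288] = K·y
y = (KᵀK)⁻¹·Kᵀ·(x' − x̄) = [4, 1]
z = y + H·x̄ = [4, 1] + [-2, -2] = [2, -1]

z = [2, -1]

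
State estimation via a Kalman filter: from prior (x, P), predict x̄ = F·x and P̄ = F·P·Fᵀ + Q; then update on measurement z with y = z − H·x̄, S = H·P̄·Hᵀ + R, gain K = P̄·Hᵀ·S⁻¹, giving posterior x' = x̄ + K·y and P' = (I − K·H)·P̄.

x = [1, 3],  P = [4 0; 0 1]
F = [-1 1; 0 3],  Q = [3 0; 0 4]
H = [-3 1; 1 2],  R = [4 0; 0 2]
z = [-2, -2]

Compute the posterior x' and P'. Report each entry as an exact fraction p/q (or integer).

x̄ = F·x = [2, 9]
P̄ = F·P·Fᵀ + Q = [8 3; 3 13]
y = z − H·x̄ = [-5, -22]
S = H·P̄·Hᵀ + R = [71 -13; -13 74]
K = P̄·Hᵀ·S⁻¹ = [-1372/5085 721/5085; 673/5085 2111/5085]
x' = x̄ + K·y = [1168/5085, -4042/5085]
P' = (I − K·H)·P̄ = [1774/5085 -166/5085; -166/5085 2194/5085]

x' = [1168/5085, -4042/5085]
P' = [1774/5085 -166/5085; -166/5085 2194/5085]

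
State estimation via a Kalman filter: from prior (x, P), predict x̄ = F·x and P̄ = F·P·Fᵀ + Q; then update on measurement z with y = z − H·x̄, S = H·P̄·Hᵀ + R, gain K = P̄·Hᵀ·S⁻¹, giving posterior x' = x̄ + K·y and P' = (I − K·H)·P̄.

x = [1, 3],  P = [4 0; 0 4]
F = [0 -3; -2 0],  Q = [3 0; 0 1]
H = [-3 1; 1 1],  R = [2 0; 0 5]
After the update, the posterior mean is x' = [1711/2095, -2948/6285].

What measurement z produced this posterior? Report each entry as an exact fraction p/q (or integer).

x̄ = F·x = [-9, -2]
P̄ = F·P·Fᵀ + Q = [39 0; 0 17]
S = H·P̄·Hᵀ + R = [370 -100; -100 61]
K = P̄·Hᵀ·S⁻¹ = [-1079/4190 91/419; 2737/12570 799/1257]
x' − x̄ = [20566/2095, 9622/6285] = K·y
y = (KᵀK)⁻¹·Kᵀ·(x' − x̄) = [-28, 12]
z = y + H·x̄ = [-28, 12] + [25, -11] = [-3, 1]

z = [-3, 1]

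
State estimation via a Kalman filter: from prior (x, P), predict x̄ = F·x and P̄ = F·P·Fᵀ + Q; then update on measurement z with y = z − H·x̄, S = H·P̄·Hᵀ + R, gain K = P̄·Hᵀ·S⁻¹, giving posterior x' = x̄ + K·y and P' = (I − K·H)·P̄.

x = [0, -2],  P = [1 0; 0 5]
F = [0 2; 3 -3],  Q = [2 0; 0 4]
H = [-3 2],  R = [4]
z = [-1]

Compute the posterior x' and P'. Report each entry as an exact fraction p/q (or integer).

x̄ = F·x = [-4, 6]
P̄ = F·P·Fᵀ + Q = [22 -30; -30 58]
y = z − H·x̄ = [-25]
S = H·P̄·Hᵀ + R = [794]
K = P̄·Hᵀ·S⁻¹ = [-63/397; 103/397]
x' = x̄ + K·y = [-13/397, -193/397]
P' = (I − K·H)·P̄ = [796/397 1068/397; 1068/397 1808/397]

x' = [-13/397, -193/397]
P' = [796/397 1068/397; 1068/397 1808/397]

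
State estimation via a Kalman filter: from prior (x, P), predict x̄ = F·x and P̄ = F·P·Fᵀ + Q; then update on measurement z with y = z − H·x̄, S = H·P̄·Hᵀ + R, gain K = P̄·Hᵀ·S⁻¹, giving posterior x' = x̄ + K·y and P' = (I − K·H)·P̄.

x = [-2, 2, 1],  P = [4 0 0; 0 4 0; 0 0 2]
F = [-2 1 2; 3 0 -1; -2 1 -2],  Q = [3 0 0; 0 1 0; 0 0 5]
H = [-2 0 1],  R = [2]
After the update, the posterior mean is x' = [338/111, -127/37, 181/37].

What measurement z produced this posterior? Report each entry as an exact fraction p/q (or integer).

x̄ = F·x = [8, -7, 4]
P̄ = F·P·Fᵀ + Q = [31 -28 12; -28 39 -20; 12 -20 33]
S = H·P̄·Hᵀ + R = [111]
K = P̄·Hᵀ·S⁻¹ = [-50/111; 12/37; 3/37]
x' − x̄ = [-550/111, 132/37, 33/37] = K·y
y = (KᵀK)⁻¹·Kᵀ·(x' − x̄) = [11]
z = y + H·x̄ = [11] + [-12] = [-1]

z = [-1]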